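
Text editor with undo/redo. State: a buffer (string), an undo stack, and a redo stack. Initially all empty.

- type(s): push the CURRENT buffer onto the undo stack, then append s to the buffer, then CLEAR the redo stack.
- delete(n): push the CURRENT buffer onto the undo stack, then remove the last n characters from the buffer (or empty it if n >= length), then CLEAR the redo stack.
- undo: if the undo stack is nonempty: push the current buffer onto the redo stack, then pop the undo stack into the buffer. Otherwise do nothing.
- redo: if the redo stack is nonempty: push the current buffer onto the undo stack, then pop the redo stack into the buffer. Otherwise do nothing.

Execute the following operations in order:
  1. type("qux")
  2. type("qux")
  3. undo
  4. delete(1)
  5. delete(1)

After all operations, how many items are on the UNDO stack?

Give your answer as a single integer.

Answer: 3

Derivation:
After op 1 (type): buf='qux' undo_depth=1 redo_depth=0
After op 2 (type): buf='quxqux' undo_depth=2 redo_depth=0
After op 3 (undo): buf='qux' undo_depth=1 redo_depth=1
After op 4 (delete): buf='qu' undo_depth=2 redo_depth=0
After op 5 (delete): buf='q' undo_depth=3 redo_depth=0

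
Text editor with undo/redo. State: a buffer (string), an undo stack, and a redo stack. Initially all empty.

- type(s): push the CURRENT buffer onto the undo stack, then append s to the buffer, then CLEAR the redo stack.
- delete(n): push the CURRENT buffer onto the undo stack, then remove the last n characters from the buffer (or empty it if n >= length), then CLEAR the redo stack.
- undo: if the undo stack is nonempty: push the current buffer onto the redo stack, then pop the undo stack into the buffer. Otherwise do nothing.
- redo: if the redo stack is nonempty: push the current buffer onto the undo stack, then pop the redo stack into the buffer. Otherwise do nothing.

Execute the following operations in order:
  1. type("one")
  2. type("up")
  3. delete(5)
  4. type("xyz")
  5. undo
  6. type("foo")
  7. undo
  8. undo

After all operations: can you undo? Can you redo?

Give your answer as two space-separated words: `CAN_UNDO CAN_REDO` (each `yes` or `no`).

After op 1 (type): buf='one' undo_depth=1 redo_depth=0
After op 2 (type): buf='oneup' undo_depth=2 redo_depth=0
After op 3 (delete): buf='(empty)' undo_depth=3 redo_depth=0
After op 4 (type): buf='xyz' undo_depth=4 redo_depth=0
After op 5 (undo): buf='(empty)' undo_depth=3 redo_depth=1
After op 6 (type): buf='foo' undo_depth=4 redo_depth=0
After op 7 (undo): buf='(empty)' undo_depth=3 redo_depth=1
After op 8 (undo): buf='oneup' undo_depth=2 redo_depth=2

Answer: yes yes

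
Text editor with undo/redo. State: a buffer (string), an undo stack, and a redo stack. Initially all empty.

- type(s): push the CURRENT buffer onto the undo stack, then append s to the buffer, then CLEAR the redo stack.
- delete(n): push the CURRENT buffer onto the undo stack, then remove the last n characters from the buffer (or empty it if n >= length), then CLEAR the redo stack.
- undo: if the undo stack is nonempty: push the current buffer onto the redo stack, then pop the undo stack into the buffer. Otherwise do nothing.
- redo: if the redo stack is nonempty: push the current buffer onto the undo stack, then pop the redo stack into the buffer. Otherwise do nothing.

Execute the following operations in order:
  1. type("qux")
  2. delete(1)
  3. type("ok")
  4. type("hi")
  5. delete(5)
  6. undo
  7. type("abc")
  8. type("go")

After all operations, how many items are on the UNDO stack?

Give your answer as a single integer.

Answer: 6

Derivation:
After op 1 (type): buf='qux' undo_depth=1 redo_depth=0
After op 2 (delete): buf='qu' undo_depth=2 redo_depth=0
After op 3 (type): buf='quok' undo_depth=3 redo_depth=0
After op 4 (type): buf='quokhi' undo_depth=4 redo_depth=0
After op 5 (delete): buf='q' undo_depth=5 redo_depth=0
After op 6 (undo): buf='quokhi' undo_depth=4 redo_depth=1
After op 7 (type): buf='quokhiabc' undo_depth=5 redo_depth=0
After op 8 (type): buf='quokhiabcgo' undo_depth=6 redo_depth=0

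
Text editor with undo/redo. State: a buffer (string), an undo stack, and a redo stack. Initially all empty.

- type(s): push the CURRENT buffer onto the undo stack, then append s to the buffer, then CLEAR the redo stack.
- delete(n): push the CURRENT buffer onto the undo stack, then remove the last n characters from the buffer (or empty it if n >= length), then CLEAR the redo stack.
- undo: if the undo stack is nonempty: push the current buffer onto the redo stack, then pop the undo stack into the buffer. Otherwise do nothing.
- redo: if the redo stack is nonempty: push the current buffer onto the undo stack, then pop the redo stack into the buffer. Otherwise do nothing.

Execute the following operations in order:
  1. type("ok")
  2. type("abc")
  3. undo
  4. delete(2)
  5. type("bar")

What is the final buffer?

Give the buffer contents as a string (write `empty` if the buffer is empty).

After op 1 (type): buf='ok' undo_depth=1 redo_depth=0
After op 2 (type): buf='okabc' undo_depth=2 redo_depth=0
After op 3 (undo): buf='ok' undo_depth=1 redo_depth=1
After op 4 (delete): buf='(empty)' undo_depth=2 redo_depth=0
After op 5 (type): buf='bar' undo_depth=3 redo_depth=0

Answer: bar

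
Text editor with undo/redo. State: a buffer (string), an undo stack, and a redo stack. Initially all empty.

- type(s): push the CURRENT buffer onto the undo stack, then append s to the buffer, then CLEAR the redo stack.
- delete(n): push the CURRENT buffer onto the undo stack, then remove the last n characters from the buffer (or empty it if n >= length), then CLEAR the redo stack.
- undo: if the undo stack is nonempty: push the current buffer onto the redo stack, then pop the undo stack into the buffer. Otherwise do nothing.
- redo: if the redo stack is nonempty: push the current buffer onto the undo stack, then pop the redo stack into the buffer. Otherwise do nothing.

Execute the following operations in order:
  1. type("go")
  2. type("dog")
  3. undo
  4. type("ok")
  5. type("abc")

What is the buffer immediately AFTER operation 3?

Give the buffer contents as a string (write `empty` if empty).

After op 1 (type): buf='go' undo_depth=1 redo_depth=0
After op 2 (type): buf='godog' undo_depth=2 redo_depth=0
After op 3 (undo): buf='go' undo_depth=1 redo_depth=1

Answer: go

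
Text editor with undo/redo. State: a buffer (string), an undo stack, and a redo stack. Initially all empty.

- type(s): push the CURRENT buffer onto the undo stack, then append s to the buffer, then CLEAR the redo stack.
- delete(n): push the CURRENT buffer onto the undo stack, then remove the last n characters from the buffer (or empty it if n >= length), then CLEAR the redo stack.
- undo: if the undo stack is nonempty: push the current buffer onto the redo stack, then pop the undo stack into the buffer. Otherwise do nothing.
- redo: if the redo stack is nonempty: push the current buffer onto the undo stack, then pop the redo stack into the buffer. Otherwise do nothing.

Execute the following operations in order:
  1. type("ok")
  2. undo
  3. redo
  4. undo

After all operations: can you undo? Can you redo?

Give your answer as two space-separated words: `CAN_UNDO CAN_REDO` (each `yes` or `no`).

After op 1 (type): buf='ok' undo_depth=1 redo_depth=0
After op 2 (undo): buf='(empty)' undo_depth=0 redo_depth=1
After op 3 (redo): buf='ok' undo_depth=1 redo_depth=0
After op 4 (undo): buf='(empty)' undo_depth=0 redo_depth=1

Answer: no yes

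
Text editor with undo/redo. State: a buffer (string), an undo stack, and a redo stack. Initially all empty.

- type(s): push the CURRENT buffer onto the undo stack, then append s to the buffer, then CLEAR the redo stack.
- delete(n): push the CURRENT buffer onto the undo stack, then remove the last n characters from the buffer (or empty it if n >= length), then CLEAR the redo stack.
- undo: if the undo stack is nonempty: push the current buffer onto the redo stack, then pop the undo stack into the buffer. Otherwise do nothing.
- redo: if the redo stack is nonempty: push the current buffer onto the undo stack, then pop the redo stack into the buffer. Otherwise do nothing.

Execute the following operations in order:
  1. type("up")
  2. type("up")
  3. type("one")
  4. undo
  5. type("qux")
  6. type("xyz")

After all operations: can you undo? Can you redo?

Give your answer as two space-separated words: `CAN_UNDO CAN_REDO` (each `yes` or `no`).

Answer: yes no

Derivation:
After op 1 (type): buf='up' undo_depth=1 redo_depth=0
After op 2 (type): buf='upup' undo_depth=2 redo_depth=0
After op 3 (type): buf='upupone' undo_depth=3 redo_depth=0
After op 4 (undo): buf='upup' undo_depth=2 redo_depth=1
After op 5 (type): buf='upupqux' undo_depth=3 redo_depth=0
After op 6 (type): buf='upupquxxyz' undo_depth=4 redo_depth=0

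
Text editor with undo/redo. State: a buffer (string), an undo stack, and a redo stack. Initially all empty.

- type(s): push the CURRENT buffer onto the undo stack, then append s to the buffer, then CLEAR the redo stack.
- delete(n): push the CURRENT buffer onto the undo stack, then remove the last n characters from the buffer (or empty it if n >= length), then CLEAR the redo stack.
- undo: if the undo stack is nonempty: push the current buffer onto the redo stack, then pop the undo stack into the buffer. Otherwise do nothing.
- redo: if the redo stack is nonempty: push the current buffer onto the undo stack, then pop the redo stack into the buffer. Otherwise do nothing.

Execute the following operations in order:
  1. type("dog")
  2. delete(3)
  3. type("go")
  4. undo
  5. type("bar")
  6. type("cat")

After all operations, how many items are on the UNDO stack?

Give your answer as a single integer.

After op 1 (type): buf='dog' undo_depth=1 redo_depth=0
After op 2 (delete): buf='(empty)' undo_depth=2 redo_depth=0
After op 3 (type): buf='go' undo_depth=3 redo_depth=0
After op 4 (undo): buf='(empty)' undo_depth=2 redo_depth=1
After op 5 (type): buf='bar' undo_depth=3 redo_depth=0
After op 6 (type): buf='barcat' undo_depth=4 redo_depth=0

Answer: 4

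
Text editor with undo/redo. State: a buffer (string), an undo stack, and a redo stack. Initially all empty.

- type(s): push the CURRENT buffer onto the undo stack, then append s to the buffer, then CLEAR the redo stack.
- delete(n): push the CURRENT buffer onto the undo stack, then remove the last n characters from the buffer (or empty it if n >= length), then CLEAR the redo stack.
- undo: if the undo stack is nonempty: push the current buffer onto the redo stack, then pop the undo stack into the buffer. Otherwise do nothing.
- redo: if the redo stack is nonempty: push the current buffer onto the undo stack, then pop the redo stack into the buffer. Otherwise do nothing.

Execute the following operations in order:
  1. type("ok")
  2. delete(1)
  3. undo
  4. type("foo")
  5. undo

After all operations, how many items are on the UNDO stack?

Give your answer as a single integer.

After op 1 (type): buf='ok' undo_depth=1 redo_depth=0
After op 2 (delete): buf='o' undo_depth=2 redo_depth=0
After op 3 (undo): buf='ok' undo_depth=1 redo_depth=1
After op 4 (type): buf='okfoo' undo_depth=2 redo_depth=0
After op 5 (undo): buf='ok' undo_depth=1 redo_depth=1

Answer: 1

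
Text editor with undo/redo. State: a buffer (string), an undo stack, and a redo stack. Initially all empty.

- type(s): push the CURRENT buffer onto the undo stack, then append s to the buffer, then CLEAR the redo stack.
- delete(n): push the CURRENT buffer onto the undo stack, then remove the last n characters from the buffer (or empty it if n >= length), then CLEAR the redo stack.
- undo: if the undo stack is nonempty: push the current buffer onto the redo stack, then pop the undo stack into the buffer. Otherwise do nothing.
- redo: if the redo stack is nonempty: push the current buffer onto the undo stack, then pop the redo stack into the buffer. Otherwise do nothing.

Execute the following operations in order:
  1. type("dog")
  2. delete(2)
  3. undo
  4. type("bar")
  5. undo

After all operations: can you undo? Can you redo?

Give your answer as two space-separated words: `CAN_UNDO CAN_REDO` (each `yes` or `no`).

Answer: yes yes

Derivation:
After op 1 (type): buf='dog' undo_depth=1 redo_depth=0
After op 2 (delete): buf='d' undo_depth=2 redo_depth=0
After op 3 (undo): buf='dog' undo_depth=1 redo_depth=1
After op 4 (type): buf='dogbar' undo_depth=2 redo_depth=0
After op 5 (undo): buf='dog' undo_depth=1 redo_depth=1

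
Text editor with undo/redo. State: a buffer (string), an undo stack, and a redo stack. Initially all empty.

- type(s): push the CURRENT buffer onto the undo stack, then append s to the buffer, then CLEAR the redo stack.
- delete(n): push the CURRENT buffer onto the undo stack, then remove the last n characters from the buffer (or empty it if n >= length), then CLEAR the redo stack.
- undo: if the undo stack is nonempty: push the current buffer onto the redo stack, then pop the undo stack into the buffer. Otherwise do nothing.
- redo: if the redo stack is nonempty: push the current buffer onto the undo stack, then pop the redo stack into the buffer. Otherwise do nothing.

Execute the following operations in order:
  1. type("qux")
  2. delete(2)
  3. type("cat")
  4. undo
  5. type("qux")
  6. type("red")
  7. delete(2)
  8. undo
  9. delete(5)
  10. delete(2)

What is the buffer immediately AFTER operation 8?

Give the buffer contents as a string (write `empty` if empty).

Answer: qquxred

Derivation:
After op 1 (type): buf='qux' undo_depth=1 redo_depth=0
After op 2 (delete): buf='q' undo_depth=2 redo_depth=0
After op 3 (type): buf='qcat' undo_depth=3 redo_depth=0
After op 4 (undo): buf='q' undo_depth=2 redo_depth=1
After op 5 (type): buf='qqux' undo_depth=3 redo_depth=0
After op 6 (type): buf='qquxred' undo_depth=4 redo_depth=0
After op 7 (delete): buf='qquxr' undo_depth=5 redo_depth=0
After op 8 (undo): buf='qquxred' undo_depth=4 redo_depth=1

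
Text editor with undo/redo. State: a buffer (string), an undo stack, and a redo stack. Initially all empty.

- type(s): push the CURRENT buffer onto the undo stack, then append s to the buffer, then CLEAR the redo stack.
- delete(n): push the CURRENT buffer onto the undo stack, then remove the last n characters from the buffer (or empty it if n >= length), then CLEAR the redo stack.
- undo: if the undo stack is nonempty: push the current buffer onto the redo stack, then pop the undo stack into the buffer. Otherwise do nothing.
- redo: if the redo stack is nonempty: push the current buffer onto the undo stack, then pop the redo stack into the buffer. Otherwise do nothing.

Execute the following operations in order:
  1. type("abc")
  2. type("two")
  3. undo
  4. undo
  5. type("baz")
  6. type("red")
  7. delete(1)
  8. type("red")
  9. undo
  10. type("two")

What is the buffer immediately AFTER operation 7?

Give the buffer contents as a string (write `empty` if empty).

Answer: bazre

Derivation:
After op 1 (type): buf='abc' undo_depth=1 redo_depth=0
After op 2 (type): buf='abctwo' undo_depth=2 redo_depth=0
After op 3 (undo): buf='abc' undo_depth=1 redo_depth=1
After op 4 (undo): buf='(empty)' undo_depth=0 redo_depth=2
After op 5 (type): buf='baz' undo_depth=1 redo_depth=0
After op 6 (type): buf='bazred' undo_depth=2 redo_depth=0
After op 7 (delete): buf='bazre' undo_depth=3 redo_depth=0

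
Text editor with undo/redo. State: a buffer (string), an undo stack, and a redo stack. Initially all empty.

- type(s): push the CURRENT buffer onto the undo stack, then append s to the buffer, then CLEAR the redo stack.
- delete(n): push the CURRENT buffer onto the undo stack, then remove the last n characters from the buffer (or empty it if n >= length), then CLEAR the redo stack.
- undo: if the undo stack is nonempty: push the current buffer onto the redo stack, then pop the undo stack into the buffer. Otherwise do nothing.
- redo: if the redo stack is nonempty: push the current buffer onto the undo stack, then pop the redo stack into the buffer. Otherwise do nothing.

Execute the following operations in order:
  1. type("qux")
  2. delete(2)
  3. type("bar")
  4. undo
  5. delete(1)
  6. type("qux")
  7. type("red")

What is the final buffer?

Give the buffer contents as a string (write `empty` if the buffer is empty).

Answer: quxred

Derivation:
After op 1 (type): buf='qux' undo_depth=1 redo_depth=0
After op 2 (delete): buf='q' undo_depth=2 redo_depth=0
After op 3 (type): buf='qbar' undo_depth=3 redo_depth=0
After op 4 (undo): buf='q' undo_depth=2 redo_depth=1
After op 5 (delete): buf='(empty)' undo_depth=3 redo_depth=0
After op 6 (type): buf='qux' undo_depth=4 redo_depth=0
After op 7 (type): buf='quxred' undo_depth=5 redo_depth=0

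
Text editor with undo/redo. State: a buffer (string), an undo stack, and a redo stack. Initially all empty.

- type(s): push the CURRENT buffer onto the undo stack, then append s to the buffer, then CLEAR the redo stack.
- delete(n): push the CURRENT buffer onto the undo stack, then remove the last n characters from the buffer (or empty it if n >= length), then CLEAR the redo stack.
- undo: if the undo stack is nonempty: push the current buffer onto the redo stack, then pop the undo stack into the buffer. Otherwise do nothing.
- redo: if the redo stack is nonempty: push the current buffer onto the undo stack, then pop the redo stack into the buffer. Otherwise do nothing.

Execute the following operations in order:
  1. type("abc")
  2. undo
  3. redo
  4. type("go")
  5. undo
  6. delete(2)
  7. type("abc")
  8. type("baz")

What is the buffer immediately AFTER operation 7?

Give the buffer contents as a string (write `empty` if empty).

Answer: aabc

Derivation:
After op 1 (type): buf='abc' undo_depth=1 redo_depth=0
After op 2 (undo): buf='(empty)' undo_depth=0 redo_depth=1
After op 3 (redo): buf='abc' undo_depth=1 redo_depth=0
After op 4 (type): buf='abcgo' undo_depth=2 redo_depth=0
After op 5 (undo): buf='abc' undo_depth=1 redo_depth=1
After op 6 (delete): buf='a' undo_depth=2 redo_depth=0
After op 7 (type): buf='aabc' undo_depth=3 redo_depth=0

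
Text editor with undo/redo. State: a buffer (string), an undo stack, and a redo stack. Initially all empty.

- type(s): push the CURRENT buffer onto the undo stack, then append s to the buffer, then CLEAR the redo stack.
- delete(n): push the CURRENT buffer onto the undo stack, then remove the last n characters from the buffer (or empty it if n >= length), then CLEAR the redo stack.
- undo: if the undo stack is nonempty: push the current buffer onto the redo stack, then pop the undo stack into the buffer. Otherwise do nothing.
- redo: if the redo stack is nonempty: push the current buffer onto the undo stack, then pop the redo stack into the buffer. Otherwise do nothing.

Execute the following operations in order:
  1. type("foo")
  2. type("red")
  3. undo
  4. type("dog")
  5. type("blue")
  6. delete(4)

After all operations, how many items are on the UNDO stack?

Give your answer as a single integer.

After op 1 (type): buf='foo' undo_depth=1 redo_depth=0
After op 2 (type): buf='foored' undo_depth=2 redo_depth=0
After op 3 (undo): buf='foo' undo_depth=1 redo_depth=1
After op 4 (type): buf='foodog' undo_depth=2 redo_depth=0
After op 5 (type): buf='foodogblue' undo_depth=3 redo_depth=0
After op 6 (delete): buf='foodog' undo_depth=4 redo_depth=0

Answer: 4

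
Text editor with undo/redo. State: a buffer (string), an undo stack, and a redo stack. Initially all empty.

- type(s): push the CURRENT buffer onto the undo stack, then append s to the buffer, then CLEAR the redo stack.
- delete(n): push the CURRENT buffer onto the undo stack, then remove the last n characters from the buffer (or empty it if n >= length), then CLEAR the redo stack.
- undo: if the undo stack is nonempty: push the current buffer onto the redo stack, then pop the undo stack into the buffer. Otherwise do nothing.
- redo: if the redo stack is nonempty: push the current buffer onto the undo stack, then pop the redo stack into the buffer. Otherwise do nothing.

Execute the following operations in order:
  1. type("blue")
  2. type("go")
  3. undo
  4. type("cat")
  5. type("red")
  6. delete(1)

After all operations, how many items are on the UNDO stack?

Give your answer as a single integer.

After op 1 (type): buf='blue' undo_depth=1 redo_depth=0
After op 2 (type): buf='bluego' undo_depth=2 redo_depth=0
After op 3 (undo): buf='blue' undo_depth=1 redo_depth=1
After op 4 (type): buf='bluecat' undo_depth=2 redo_depth=0
After op 5 (type): buf='bluecatred' undo_depth=3 redo_depth=0
After op 6 (delete): buf='bluecatre' undo_depth=4 redo_depth=0

Answer: 4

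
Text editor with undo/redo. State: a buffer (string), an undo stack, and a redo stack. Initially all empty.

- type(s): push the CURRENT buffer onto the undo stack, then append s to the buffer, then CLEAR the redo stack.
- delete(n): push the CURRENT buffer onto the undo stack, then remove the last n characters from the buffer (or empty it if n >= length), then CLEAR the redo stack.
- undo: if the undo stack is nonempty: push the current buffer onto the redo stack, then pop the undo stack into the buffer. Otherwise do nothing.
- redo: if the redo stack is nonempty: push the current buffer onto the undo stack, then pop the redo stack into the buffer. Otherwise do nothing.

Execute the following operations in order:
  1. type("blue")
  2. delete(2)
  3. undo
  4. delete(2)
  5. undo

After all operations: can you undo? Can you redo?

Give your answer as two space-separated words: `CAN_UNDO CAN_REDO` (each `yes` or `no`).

Answer: yes yes

Derivation:
After op 1 (type): buf='blue' undo_depth=1 redo_depth=0
After op 2 (delete): buf='bl' undo_depth=2 redo_depth=0
After op 3 (undo): buf='blue' undo_depth=1 redo_depth=1
After op 4 (delete): buf='bl' undo_depth=2 redo_depth=0
After op 5 (undo): buf='blue' undo_depth=1 redo_depth=1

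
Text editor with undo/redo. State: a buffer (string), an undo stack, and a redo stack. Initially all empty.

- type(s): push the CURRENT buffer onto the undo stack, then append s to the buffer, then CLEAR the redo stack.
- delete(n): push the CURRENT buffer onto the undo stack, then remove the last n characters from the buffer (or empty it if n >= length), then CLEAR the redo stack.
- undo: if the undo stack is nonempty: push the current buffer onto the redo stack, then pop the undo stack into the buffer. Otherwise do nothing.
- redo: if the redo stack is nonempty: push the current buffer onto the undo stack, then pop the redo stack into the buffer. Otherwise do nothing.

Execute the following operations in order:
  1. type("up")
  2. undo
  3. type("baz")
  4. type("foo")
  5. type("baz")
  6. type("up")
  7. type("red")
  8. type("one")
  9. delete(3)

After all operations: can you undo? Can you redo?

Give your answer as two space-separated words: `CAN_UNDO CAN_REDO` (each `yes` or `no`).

After op 1 (type): buf='up' undo_depth=1 redo_depth=0
After op 2 (undo): buf='(empty)' undo_depth=0 redo_depth=1
After op 3 (type): buf='baz' undo_depth=1 redo_depth=0
After op 4 (type): buf='bazfoo' undo_depth=2 redo_depth=0
After op 5 (type): buf='bazfoobaz' undo_depth=3 redo_depth=0
After op 6 (type): buf='bazfoobazup' undo_depth=4 redo_depth=0
After op 7 (type): buf='bazfoobazupred' undo_depth=5 redo_depth=0
After op 8 (type): buf='bazfoobazupredone' undo_depth=6 redo_depth=0
After op 9 (delete): buf='bazfoobazupred' undo_depth=7 redo_depth=0

Answer: yes no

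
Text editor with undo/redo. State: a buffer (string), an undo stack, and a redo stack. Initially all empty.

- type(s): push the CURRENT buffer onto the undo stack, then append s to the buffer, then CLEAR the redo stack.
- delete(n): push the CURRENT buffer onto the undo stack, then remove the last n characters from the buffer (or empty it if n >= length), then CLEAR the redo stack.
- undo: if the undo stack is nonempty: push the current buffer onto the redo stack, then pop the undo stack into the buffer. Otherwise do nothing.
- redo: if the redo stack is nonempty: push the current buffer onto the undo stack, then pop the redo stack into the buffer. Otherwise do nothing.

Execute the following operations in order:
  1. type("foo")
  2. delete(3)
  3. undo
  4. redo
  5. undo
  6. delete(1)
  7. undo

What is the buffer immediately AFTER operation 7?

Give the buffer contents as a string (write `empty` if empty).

Answer: foo

Derivation:
After op 1 (type): buf='foo' undo_depth=1 redo_depth=0
After op 2 (delete): buf='(empty)' undo_depth=2 redo_depth=0
After op 3 (undo): buf='foo' undo_depth=1 redo_depth=1
After op 4 (redo): buf='(empty)' undo_depth=2 redo_depth=0
After op 5 (undo): buf='foo' undo_depth=1 redo_depth=1
After op 6 (delete): buf='fo' undo_depth=2 redo_depth=0
After op 7 (undo): buf='foo' undo_depth=1 redo_depth=1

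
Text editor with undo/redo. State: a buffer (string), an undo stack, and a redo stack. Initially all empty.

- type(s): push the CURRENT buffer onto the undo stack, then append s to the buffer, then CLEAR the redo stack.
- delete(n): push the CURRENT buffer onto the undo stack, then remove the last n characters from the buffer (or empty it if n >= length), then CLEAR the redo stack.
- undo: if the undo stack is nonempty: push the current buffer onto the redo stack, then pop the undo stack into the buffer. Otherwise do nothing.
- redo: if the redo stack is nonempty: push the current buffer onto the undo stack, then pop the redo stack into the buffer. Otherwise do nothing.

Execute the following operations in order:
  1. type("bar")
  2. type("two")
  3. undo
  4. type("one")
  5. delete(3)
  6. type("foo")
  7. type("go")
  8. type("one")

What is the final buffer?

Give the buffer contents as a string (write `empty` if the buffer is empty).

Answer: barfoogoone

Derivation:
After op 1 (type): buf='bar' undo_depth=1 redo_depth=0
After op 2 (type): buf='bartwo' undo_depth=2 redo_depth=0
After op 3 (undo): buf='bar' undo_depth=1 redo_depth=1
After op 4 (type): buf='barone' undo_depth=2 redo_depth=0
After op 5 (delete): buf='bar' undo_depth=3 redo_depth=0
After op 6 (type): buf='barfoo' undo_depth=4 redo_depth=0
After op 7 (type): buf='barfoogo' undo_depth=5 redo_depth=0
After op 8 (type): buf='barfoogoone' undo_depth=6 redo_depth=0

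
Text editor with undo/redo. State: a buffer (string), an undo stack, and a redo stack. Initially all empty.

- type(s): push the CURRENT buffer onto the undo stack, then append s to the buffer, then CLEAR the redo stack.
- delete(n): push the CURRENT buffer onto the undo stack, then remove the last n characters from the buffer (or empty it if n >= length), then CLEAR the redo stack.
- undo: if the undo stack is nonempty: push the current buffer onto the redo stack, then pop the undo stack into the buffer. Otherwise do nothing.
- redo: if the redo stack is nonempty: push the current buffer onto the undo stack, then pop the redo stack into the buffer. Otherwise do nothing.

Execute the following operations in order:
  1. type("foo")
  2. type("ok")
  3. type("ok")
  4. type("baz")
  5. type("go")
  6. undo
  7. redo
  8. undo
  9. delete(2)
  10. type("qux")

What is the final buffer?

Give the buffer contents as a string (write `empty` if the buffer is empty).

Answer: foookokbqux

Derivation:
After op 1 (type): buf='foo' undo_depth=1 redo_depth=0
After op 2 (type): buf='foook' undo_depth=2 redo_depth=0
After op 3 (type): buf='foookok' undo_depth=3 redo_depth=0
After op 4 (type): buf='foookokbaz' undo_depth=4 redo_depth=0
After op 5 (type): buf='foookokbazgo' undo_depth=5 redo_depth=0
After op 6 (undo): buf='foookokbaz' undo_depth=4 redo_depth=1
After op 7 (redo): buf='foookokbazgo' undo_depth=5 redo_depth=0
After op 8 (undo): buf='foookokbaz' undo_depth=4 redo_depth=1
After op 9 (delete): buf='foookokb' undo_depth=5 redo_depth=0
After op 10 (type): buf='foookokbqux' undo_depth=6 redo_depth=0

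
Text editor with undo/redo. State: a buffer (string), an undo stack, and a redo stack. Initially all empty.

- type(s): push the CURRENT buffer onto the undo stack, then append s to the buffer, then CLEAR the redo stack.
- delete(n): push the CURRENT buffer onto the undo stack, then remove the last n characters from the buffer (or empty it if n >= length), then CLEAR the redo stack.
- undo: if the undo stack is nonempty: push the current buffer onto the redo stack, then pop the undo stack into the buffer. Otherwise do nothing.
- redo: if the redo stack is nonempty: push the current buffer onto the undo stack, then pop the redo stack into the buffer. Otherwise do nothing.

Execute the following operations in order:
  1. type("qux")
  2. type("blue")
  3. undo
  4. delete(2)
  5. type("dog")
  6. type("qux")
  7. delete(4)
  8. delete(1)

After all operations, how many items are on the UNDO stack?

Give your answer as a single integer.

Answer: 6

Derivation:
After op 1 (type): buf='qux' undo_depth=1 redo_depth=0
After op 2 (type): buf='quxblue' undo_depth=2 redo_depth=0
After op 3 (undo): buf='qux' undo_depth=1 redo_depth=1
After op 4 (delete): buf='q' undo_depth=2 redo_depth=0
After op 5 (type): buf='qdog' undo_depth=3 redo_depth=0
After op 6 (type): buf='qdogqux' undo_depth=4 redo_depth=0
After op 7 (delete): buf='qdo' undo_depth=5 redo_depth=0
After op 8 (delete): buf='qd' undo_depth=6 redo_depth=0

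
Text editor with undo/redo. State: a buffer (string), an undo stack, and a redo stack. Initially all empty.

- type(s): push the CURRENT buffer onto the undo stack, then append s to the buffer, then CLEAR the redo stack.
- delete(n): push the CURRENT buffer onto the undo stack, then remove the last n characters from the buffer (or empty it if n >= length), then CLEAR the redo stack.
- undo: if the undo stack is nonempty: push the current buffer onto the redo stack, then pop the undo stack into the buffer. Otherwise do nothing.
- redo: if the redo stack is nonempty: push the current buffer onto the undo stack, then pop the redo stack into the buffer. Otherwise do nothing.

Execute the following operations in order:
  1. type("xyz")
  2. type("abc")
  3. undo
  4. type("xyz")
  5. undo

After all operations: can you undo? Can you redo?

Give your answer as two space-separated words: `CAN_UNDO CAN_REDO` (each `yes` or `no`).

Answer: yes yes

Derivation:
After op 1 (type): buf='xyz' undo_depth=1 redo_depth=0
After op 2 (type): buf='xyzabc' undo_depth=2 redo_depth=0
After op 3 (undo): buf='xyz' undo_depth=1 redo_depth=1
After op 4 (type): buf='xyzxyz' undo_depth=2 redo_depth=0
After op 5 (undo): buf='xyz' undo_depth=1 redo_depth=1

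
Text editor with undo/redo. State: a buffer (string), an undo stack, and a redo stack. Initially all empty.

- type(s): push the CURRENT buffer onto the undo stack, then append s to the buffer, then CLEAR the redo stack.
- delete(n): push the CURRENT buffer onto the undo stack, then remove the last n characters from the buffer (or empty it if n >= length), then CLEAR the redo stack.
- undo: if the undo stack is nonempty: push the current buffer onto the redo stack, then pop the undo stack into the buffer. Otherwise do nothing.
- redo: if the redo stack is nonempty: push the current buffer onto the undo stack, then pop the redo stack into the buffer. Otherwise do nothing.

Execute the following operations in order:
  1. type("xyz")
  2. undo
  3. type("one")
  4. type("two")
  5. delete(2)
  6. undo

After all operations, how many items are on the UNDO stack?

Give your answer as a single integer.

Answer: 2

Derivation:
After op 1 (type): buf='xyz' undo_depth=1 redo_depth=0
After op 2 (undo): buf='(empty)' undo_depth=0 redo_depth=1
After op 3 (type): buf='one' undo_depth=1 redo_depth=0
After op 4 (type): buf='onetwo' undo_depth=2 redo_depth=0
After op 5 (delete): buf='onet' undo_depth=3 redo_depth=0
After op 6 (undo): buf='onetwo' undo_depth=2 redo_depth=1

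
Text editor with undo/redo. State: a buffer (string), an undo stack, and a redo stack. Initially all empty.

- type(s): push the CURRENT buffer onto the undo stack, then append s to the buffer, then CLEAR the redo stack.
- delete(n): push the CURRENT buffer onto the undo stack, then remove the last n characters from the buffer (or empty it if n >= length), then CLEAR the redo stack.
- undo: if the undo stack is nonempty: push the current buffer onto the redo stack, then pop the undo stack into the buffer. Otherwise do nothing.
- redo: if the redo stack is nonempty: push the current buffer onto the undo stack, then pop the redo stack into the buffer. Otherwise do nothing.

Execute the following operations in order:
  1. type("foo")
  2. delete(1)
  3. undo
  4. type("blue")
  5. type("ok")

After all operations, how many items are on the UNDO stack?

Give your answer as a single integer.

After op 1 (type): buf='foo' undo_depth=1 redo_depth=0
After op 2 (delete): buf='fo' undo_depth=2 redo_depth=0
After op 3 (undo): buf='foo' undo_depth=1 redo_depth=1
After op 4 (type): buf='fooblue' undo_depth=2 redo_depth=0
After op 5 (type): buf='fooblueok' undo_depth=3 redo_depth=0

Answer: 3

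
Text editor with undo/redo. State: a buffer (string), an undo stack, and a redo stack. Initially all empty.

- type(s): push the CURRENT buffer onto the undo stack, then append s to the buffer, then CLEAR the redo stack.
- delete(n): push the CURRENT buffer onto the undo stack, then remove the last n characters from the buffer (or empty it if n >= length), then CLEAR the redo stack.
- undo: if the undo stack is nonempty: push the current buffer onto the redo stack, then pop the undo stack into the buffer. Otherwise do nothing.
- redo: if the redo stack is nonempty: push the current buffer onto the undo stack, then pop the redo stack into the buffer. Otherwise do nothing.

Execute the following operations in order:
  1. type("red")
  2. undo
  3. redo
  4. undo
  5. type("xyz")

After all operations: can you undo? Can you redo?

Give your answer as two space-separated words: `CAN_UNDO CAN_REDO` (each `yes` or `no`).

After op 1 (type): buf='red' undo_depth=1 redo_depth=0
After op 2 (undo): buf='(empty)' undo_depth=0 redo_depth=1
After op 3 (redo): buf='red' undo_depth=1 redo_depth=0
After op 4 (undo): buf='(empty)' undo_depth=0 redo_depth=1
After op 5 (type): buf='xyz' undo_depth=1 redo_depth=0

Answer: yes no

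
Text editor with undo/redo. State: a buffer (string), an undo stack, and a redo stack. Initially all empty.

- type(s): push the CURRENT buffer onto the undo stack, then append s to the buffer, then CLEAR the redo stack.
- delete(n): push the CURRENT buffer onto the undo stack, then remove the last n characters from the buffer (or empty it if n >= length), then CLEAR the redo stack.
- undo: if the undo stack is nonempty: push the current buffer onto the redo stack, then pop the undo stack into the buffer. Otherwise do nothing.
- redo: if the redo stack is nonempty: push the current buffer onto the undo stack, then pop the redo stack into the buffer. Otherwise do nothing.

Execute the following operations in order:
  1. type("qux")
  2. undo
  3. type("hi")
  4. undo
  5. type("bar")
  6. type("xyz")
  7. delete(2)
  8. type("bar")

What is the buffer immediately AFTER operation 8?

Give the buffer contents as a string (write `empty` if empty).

Answer: barxbar

Derivation:
After op 1 (type): buf='qux' undo_depth=1 redo_depth=0
After op 2 (undo): buf='(empty)' undo_depth=0 redo_depth=1
After op 3 (type): buf='hi' undo_depth=1 redo_depth=0
After op 4 (undo): buf='(empty)' undo_depth=0 redo_depth=1
After op 5 (type): buf='bar' undo_depth=1 redo_depth=0
After op 6 (type): buf='barxyz' undo_depth=2 redo_depth=0
After op 7 (delete): buf='barx' undo_depth=3 redo_depth=0
After op 8 (type): buf='barxbar' undo_depth=4 redo_depth=0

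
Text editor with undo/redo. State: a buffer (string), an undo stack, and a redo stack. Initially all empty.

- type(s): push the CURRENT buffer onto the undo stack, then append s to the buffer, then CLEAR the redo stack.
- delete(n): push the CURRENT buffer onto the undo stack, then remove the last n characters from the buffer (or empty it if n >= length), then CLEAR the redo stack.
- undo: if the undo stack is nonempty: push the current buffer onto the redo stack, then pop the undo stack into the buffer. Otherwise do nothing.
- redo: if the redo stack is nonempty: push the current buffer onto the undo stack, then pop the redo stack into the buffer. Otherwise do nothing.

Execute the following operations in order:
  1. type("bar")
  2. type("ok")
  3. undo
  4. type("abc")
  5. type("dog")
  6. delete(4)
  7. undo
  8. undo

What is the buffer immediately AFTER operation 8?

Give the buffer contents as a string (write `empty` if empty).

After op 1 (type): buf='bar' undo_depth=1 redo_depth=0
After op 2 (type): buf='barok' undo_depth=2 redo_depth=0
After op 3 (undo): buf='bar' undo_depth=1 redo_depth=1
After op 4 (type): buf='barabc' undo_depth=2 redo_depth=0
After op 5 (type): buf='barabcdog' undo_depth=3 redo_depth=0
After op 6 (delete): buf='barab' undo_depth=4 redo_depth=0
After op 7 (undo): buf='barabcdog' undo_depth=3 redo_depth=1
After op 8 (undo): buf='barabc' undo_depth=2 redo_depth=2

Answer: barabc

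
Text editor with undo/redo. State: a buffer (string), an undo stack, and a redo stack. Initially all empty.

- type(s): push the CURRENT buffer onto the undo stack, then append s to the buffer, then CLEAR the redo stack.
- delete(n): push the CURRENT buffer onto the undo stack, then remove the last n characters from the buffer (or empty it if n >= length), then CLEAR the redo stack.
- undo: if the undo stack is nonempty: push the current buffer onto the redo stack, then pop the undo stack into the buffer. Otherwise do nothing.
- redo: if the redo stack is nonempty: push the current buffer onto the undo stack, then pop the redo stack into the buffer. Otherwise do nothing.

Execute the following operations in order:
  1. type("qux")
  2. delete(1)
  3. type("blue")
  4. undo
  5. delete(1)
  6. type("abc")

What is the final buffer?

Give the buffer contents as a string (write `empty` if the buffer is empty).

Answer: qabc

Derivation:
After op 1 (type): buf='qux' undo_depth=1 redo_depth=0
After op 2 (delete): buf='qu' undo_depth=2 redo_depth=0
After op 3 (type): buf='qublue' undo_depth=3 redo_depth=0
After op 4 (undo): buf='qu' undo_depth=2 redo_depth=1
After op 5 (delete): buf='q' undo_depth=3 redo_depth=0
After op 6 (type): buf='qabc' undo_depth=4 redo_depth=0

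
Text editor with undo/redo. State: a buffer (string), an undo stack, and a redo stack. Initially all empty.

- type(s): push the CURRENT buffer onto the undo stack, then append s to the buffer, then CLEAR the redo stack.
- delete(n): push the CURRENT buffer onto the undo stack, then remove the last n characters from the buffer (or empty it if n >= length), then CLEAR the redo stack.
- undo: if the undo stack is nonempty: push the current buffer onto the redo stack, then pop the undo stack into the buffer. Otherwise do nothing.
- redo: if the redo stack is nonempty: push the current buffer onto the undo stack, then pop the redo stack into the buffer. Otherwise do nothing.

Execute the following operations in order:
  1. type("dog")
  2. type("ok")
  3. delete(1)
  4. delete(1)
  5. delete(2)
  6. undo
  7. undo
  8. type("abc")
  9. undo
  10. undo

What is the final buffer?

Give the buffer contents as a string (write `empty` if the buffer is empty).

After op 1 (type): buf='dog' undo_depth=1 redo_depth=0
After op 2 (type): buf='dogok' undo_depth=2 redo_depth=0
After op 3 (delete): buf='dogo' undo_depth=3 redo_depth=0
After op 4 (delete): buf='dog' undo_depth=4 redo_depth=0
After op 5 (delete): buf='d' undo_depth=5 redo_depth=0
After op 6 (undo): buf='dog' undo_depth=4 redo_depth=1
After op 7 (undo): buf='dogo' undo_depth=3 redo_depth=2
After op 8 (type): buf='dogoabc' undo_depth=4 redo_depth=0
After op 9 (undo): buf='dogo' undo_depth=3 redo_depth=1
After op 10 (undo): buf='dogok' undo_depth=2 redo_depth=2

Answer: dogok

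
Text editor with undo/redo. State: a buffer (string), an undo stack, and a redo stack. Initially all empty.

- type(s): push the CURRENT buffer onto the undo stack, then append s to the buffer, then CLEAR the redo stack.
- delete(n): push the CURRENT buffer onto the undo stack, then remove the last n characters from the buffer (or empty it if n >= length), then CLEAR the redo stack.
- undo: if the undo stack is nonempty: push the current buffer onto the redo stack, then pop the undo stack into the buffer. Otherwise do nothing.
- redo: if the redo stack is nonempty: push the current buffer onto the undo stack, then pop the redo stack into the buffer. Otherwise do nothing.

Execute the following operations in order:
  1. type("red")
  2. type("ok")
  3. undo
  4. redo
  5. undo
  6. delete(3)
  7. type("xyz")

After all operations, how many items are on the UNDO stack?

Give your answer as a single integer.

After op 1 (type): buf='red' undo_depth=1 redo_depth=0
After op 2 (type): buf='redok' undo_depth=2 redo_depth=0
After op 3 (undo): buf='red' undo_depth=1 redo_depth=1
After op 4 (redo): buf='redok' undo_depth=2 redo_depth=0
After op 5 (undo): buf='red' undo_depth=1 redo_depth=1
After op 6 (delete): buf='(empty)' undo_depth=2 redo_depth=0
After op 7 (type): buf='xyz' undo_depth=3 redo_depth=0

Answer: 3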